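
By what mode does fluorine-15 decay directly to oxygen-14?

proton emission

ΔA = 14 − 15 = -1; ΔZ = 8 − 9 = -1.
A drops by 1 and Z drops by 1 — a proton was emitted.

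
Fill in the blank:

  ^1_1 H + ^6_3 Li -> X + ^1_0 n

Conserve mass number: 1 + 6 = A + 1, so A = 6.
Conserve atomic number: 1 + 3 = Z + 0, so Z = 4.
Z = 4 is beryllium, so the species is ^6_4 Be.

Be-6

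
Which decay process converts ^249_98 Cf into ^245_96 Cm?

ΔA = 245 − 249 = -4; ΔZ = 96 − 98 = -2.
A drops by 4 and Z drops by 2 — the signature of alpha emission.

alpha decay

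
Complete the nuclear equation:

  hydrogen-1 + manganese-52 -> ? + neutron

Conserve mass number: 1 + 52 = A + 1, so A = 52.
Conserve atomic number: 1 + 25 = Z + 0, so Z = 26.
Z = 26 is iron, so the species is iron-52.

Fe-52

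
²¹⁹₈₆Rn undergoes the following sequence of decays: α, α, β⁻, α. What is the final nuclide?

Start: (A, Z) = (219, 86).
After α: (215, 84).
After α: (211, 82).
After β⁻: (211, 83).
After α: (207, 81).
Z = 81 is thallium.

Tl-207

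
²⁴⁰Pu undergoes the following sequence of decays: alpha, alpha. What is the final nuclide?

Th-232

Start: (A, Z) = (240, 94).
After α: (236, 92).
After α: (232, 90).
Z = 90 is thorium.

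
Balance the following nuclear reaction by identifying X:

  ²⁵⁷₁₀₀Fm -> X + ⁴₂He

Cf-253

Conserve mass number: 257 = A + 4, so A = 253.
Conserve atomic number: 100 = Z + 2, so Z = 98.
Z = 98 is californium, so the species is ²⁵³₉₈Cf.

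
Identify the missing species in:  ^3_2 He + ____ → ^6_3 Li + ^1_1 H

alpha particle

Conserve mass number: 3 + A = 6 + 1, so A = 4.
Conserve atomic number: 2 + Z = 3 + 1, so Z = 2.
A = 4 and Z = 2 is ^4_2 He — an alpha particle.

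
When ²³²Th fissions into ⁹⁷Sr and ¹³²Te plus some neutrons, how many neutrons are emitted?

Conserve mass number: 232 = 97 + 132 + k, so k = 232 − 229 = 3.
Check atomic number: 90 = 38 + 52 + 0 = 90. ✓

3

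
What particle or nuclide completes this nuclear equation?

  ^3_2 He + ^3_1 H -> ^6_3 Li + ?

gamma ray

Conserve mass number: 3 + 3 = 6 + A, so A = 0.
Conserve atomic number: 2 + 1 = 3 + Z, so Z = 0.
A = 0 and Z = 0 is ^0_0 γ — a gamma ray.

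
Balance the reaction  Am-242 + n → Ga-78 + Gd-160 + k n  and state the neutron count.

5

Conserve mass number: 243 = 78 + 160 + k, so k = 243 − 238 = 5.
Check atomic number: 95 = 31 + 64 + 0 = 95. ✓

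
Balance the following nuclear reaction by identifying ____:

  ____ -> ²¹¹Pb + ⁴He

Po-215

Conserve mass number: A = 211 + 4, so A = 215.
Conserve atomic number: Z = 82 + 2, so Z = 84.
Z = 84 is polonium, so the species is ²¹⁵Po.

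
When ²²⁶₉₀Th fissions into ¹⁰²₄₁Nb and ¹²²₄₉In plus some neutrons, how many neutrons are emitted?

2

Conserve mass number: 226 = 102 + 122 + k, so k = 226 − 224 = 2.
Check atomic number: 90 = 41 + 49 + 0 = 90. ✓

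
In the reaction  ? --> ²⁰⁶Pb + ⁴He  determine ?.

Po-210

Conserve mass number: A = 206 + 4, so A = 210.
Conserve atomic number: Z = 82 + 2, so Z = 84.
Z = 84 is polonium, so the species is ²¹⁰Po.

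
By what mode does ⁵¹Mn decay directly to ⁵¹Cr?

ΔA = 51 − 51 = 0; ΔZ = 24 − 25 = -1.
A is unchanged and Z drops by 1 — a proton has become a neutron (β⁺ emission or electron capture).

beta-plus decay or electron capture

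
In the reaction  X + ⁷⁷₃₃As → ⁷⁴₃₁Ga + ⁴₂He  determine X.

Conserve mass number: A + 77 = 74 + 4, so A = 1.
Conserve atomic number: Z + 33 = 31 + 2, so Z = 0.
A = 1 and Z = 0 is ¹₀n — a neutron.

neutron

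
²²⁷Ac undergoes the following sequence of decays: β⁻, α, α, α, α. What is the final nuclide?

Pb-211

Start: (A, Z) = (227, 89).
After β⁻: (227, 90).
After α: (223, 88).
After α: (219, 86).
After α: (215, 84).
After α: (211, 82).
Z = 82 is lead.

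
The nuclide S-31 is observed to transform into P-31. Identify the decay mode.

ΔA = 31 − 31 = 0; ΔZ = 15 − 16 = -1.
A is unchanged and Z drops by 1 — a proton has become a neutron (β⁺ emission or electron capture).

beta-plus decay or electron capture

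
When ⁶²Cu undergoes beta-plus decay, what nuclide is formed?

Beta-plus decay: mass number changes by +0, atomic number by -1.
A: 62 = 62; Z: 29 − 1 = 28.
Z = 28 is nickel, so the daughter is ⁶²Ni.

Ni-62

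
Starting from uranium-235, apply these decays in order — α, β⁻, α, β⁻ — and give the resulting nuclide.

Start: (A, Z) = (235, 92).
After α: (231, 90).
After β⁻: (231, 91).
After α: (227, 89).
After β⁻: (227, 90).
Z = 90 is thorium.

Th-227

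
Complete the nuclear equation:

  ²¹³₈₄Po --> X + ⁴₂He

Pb-209

Conserve mass number: 213 = A + 4, so A = 209.
Conserve atomic number: 84 = Z + 2, so Z = 82.
Z = 82 is lead, so the species is ²⁰⁹₈₂Pb.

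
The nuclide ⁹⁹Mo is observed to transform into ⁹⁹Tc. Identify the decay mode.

beta-minus decay

ΔA = 99 − 99 = 0; ΔZ = 43 − 42 = +1.
A is unchanged and Z rises by 1 — a neutron has become a proton (β⁻ decay).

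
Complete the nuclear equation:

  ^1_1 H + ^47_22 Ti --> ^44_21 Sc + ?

Conserve mass number: 1 + 47 = 44 + A, so A = 4.
Conserve atomic number: 1 + 22 = 21 + Z, so Z = 2.
A = 4 and Z = 2 is ^4_2 He — an alpha particle.

alpha particle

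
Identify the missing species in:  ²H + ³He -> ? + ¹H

Conserve mass number: 2 + 3 = A + 1, so A = 4.
Conserve atomic number: 1 + 2 = Z + 1, so Z = 2.
A = 4 and Z = 2 is ⁴He — an alpha particle.

He-4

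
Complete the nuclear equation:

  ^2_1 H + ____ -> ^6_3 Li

Conserve mass number: 2 + A = 6, so A = 4.
Conserve atomic number: 1 + Z = 3, so Z = 2.
A = 4 and Z = 2 is ^4_2 He — an alpha particle.

alpha particle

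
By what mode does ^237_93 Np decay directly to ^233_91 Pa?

ΔA = 233 − 237 = -4; ΔZ = 91 − 93 = -2.
A drops by 4 and Z drops by 2 — the signature of alpha emission.

alpha decay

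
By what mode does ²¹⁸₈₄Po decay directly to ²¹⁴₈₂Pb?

alpha decay

ΔA = 214 − 218 = -4; ΔZ = 82 − 84 = -2.
A drops by 4 and Z drops by 2 — the signature of alpha emission.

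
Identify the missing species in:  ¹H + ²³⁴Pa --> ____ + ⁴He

Th-231

Conserve mass number: 1 + 234 = A + 4, so A = 231.
Conserve atomic number: 1 + 91 = Z + 2, so Z = 90.
Z = 90 is thorium, so the species is ²³¹Th.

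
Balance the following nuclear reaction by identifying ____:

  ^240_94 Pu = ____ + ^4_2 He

U-236

Conserve mass number: 240 = A + 4, so A = 236.
Conserve atomic number: 94 = Z + 2, so Z = 92.
Z = 92 is uranium, so the species is ^236_92 U.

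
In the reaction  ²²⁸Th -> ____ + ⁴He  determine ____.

Conserve mass number: 228 = A + 4, so A = 224.
Conserve atomic number: 90 = Z + 2, so Z = 88.
Z = 88 is radium, so the species is ²²⁴Ra.

Ra-224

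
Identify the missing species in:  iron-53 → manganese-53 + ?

Conserve mass number: 53 = 53 + A, so A = 0.
Conserve atomic number: 26 = 25 + Z, so Z = 1.
A = 0 and Z = 1 is e⁺ — a positron.

positron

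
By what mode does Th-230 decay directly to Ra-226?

alpha decay

ΔA = 226 − 230 = -4; ΔZ = 88 − 90 = -2.
A drops by 4 and Z drops by 2 — the signature of alpha emission.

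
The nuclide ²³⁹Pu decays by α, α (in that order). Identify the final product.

Start: (A, Z) = (239, 94).
After α: (235, 92).
After α: (231, 90).
Z = 90 is thorium.

Th-231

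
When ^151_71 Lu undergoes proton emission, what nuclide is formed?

Proton emission: mass number changes by -1, atomic number by -1.
A: 151 − 1 = 150; Z: 71 − 1 = 70.
Z = 70 is ytterbium, so the daughter is ^150_70 Yb.

Yb-150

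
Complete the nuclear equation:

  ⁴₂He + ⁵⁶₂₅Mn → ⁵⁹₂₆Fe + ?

Conserve mass number: 4 + 56 = 59 + A, so A = 1.
Conserve atomic number: 2 + 25 = 26 + Z, so Z = 1.
A = 1 and Z = 1 is ¹₁H — a proton.

proton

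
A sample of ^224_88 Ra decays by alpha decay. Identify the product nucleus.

Rn-220

Alpha decay: mass number changes by -4, atomic number by -2.
A: 224 − 4 = 220; Z: 88 − 2 = 86.
Z = 86 is radon, so the daughter is ^220_86 Rn.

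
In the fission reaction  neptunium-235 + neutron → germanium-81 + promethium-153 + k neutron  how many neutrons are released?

2

Conserve mass number: 236 = 81 + 153 + k, so k = 236 − 234 = 2.
Check atomic number: 93 = 32 + 61 + 0 = 93. ✓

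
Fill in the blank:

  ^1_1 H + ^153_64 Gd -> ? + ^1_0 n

Tb-153

Conserve mass number: 1 + 153 = A + 1, so A = 153.
Conserve atomic number: 1 + 64 = Z + 0, so Z = 65.
Z = 65 is terbium, so the species is ^153_65 Tb.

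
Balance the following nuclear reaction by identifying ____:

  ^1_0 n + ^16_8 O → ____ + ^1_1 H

N-16

Conserve mass number: 1 + 16 = A + 1, so A = 16.
Conserve atomic number: 0 + 8 = Z + 1, so Z = 7.
Z = 7 is nitrogen, so the species is ^16_7 N.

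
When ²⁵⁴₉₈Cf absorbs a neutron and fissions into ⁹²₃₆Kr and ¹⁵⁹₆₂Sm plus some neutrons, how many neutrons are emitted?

Conserve mass number: 255 = 92 + 159 + k, so k = 255 − 251 = 4.
Check atomic number: 98 = 36 + 62 + 0 = 98. ✓

4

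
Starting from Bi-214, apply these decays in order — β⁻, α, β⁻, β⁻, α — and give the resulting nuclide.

Pb-206

Start: (A, Z) = (214, 83).
After β⁻: (214, 84).
After α: (210, 82).
After β⁻: (210, 83).
After β⁻: (210, 84).
After α: (206, 82).
Z = 82 is lead.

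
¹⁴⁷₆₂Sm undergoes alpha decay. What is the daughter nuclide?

Alpha decay: mass number changes by -4, atomic number by -2.
A: 147 − 4 = 143; Z: 62 − 2 = 60.
Z = 60 is neodymium, so the daughter is ¹⁴³₆₀Nd.

Nd-143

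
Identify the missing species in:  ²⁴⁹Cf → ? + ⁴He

Cm-245

Conserve mass number: 249 = A + 4, so A = 245.
Conserve atomic number: 98 = Z + 2, so Z = 96.
Z = 96 is curium, so the species is ²⁴⁵Cm.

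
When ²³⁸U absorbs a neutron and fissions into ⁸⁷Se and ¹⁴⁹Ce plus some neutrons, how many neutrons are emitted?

3

Conserve mass number: 239 = 87 + 149 + k, so k = 239 − 236 = 3.
Check atomic number: 92 = 34 + 58 + 0 = 92. ✓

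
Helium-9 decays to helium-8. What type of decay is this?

neutron emission

ΔA = 8 − 9 = -1; ΔZ = 2 − 2 = +0.
A drops by 1 with Z unchanged — a neutron was emitted.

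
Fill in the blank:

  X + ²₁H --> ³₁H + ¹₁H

deuteron

Conserve mass number: A + 2 = 3 + 1, so A = 2.
Conserve atomic number: Z + 1 = 1 + 1, so Z = 1.
A = 2 and Z = 1 is ²₁H — a deuteron.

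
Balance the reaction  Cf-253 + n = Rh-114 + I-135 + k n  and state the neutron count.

5

Conserve mass number: 254 = 114 + 135 + k, so k = 254 − 249 = 5.
Check atomic number: 98 = 45 + 53 + 0 = 98. ✓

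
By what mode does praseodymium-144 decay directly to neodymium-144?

ΔA = 144 − 144 = 0; ΔZ = 60 − 59 = +1.
A is unchanged and Z rises by 1 — a neutron has become a proton (β⁻ decay).

beta-minus decay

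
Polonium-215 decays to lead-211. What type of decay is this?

ΔA = 211 − 215 = -4; ΔZ = 82 − 84 = -2.
A drops by 4 and Z drops by 2 — the signature of alpha emission.

alpha decay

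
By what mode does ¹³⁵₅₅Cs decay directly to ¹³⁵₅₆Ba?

beta-minus decay

ΔA = 135 − 135 = 0; ΔZ = 56 − 55 = +1.
A is unchanged and Z rises by 1 — a neutron has become a proton (β⁻ decay).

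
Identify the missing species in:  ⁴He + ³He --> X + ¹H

Conserve mass number: 4 + 3 = A + 1, so A = 6.
Conserve atomic number: 2 + 2 = Z + 1, so Z = 3.
Z = 3 is lithium, so the species is ⁶Li.

Li-6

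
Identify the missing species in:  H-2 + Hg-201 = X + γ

Conserve mass number: 2 + 201 = A + 0, so A = 203.
Conserve atomic number: 1 + 80 = Z + 0, so Z = 81.
Z = 81 is thallium, so the species is Tl-203.

Tl-203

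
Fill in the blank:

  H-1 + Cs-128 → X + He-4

Conserve mass number: 1 + 128 = A + 4, so A = 125.
Conserve atomic number: 1 + 55 = Z + 2, so Z = 54.
Z = 54 is xenon, so the species is Xe-125.

Xe-125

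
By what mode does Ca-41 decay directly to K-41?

beta-plus decay or electron capture

ΔA = 41 − 41 = 0; ΔZ = 19 − 20 = -1.
A is unchanged and Z drops by 1 — a proton has become a neutron (β⁺ emission or electron capture).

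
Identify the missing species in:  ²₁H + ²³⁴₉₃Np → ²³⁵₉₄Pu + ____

Conserve mass number: 2 + 234 = 235 + A, so A = 1.
Conserve atomic number: 1 + 93 = 94 + Z, so Z = 0.
A = 1 and Z = 0 is ¹₀n — a neutron.

neutron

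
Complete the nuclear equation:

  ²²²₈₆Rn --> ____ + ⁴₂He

Conserve mass number: 222 = A + 4, so A = 218.
Conserve atomic number: 86 = Z + 2, so Z = 84.
Z = 84 is polonium, so the species is ²¹⁸₈₄Po.

Po-218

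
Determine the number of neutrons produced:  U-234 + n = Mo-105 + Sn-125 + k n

5

Conserve mass number: 235 = 105 + 125 + k, so k = 235 − 230 = 5.
Check atomic number: 92 = 42 + 50 + 0 = 92. ✓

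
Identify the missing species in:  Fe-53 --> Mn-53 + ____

positron

Conserve mass number: 53 = 53 + A, so A = 0.
Conserve atomic number: 26 = 25 + Z, so Z = 1.
A = 0 and Z = 1 is e⁺ — a positron.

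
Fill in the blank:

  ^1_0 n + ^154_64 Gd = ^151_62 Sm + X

alpha particle

Conserve mass number: 1 + 154 = 151 + A, so A = 4.
Conserve atomic number: 0 + 64 = 62 + Z, so Z = 2.
A = 4 and Z = 2 is ^4_2 He — an alpha particle.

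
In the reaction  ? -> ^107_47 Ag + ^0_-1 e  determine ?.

Conserve mass number: A = 107 + 0, so A = 107.
Conserve atomic number: Z = 47 − 1, so Z = 46.
Z = 46 is palladium, so the species is ^107_46 Pd.

Pd-107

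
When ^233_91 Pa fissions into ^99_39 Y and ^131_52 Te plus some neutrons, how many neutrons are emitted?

3

Conserve mass number: 233 = 99 + 131 + k, so k = 233 − 230 = 3.
Check atomic number: 91 = 39 + 52 + 0 = 91. ✓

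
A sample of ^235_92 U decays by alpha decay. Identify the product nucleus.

Alpha decay: mass number changes by -4, atomic number by -2.
A: 235 − 4 = 231; Z: 92 − 2 = 90.
Z = 90 is thorium, so the daughter is ^231_90 Th.

Th-231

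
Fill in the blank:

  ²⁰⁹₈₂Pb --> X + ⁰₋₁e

Bi-209

Conserve mass number: 209 = A + 0, so A = 209.
Conserve atomic number: 82 = Z − 1, so Z = 83.
Z = 83 is bismuth, so the species is ²⁰⁹₈₃Bi.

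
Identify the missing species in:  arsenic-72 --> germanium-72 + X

Conserve mass number: 72 = 72 + A, so A = 0.
Conserve atomic number: 33 = 32 + Z, so Z = 1.
A = 0 and Z = 1 is e⁺ — a positron.

positron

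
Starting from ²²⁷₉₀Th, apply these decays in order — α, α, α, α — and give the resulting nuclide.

Pb-211

Start: (A, Z) = (227, 90).
After α: (223, 88).
After α: (219, 86).
After α: (215, 84).
After α: (211, 82).
Z = 82 is lead.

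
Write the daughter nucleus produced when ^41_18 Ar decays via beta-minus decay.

Beta-minus decay: mass number changes by +0, atomic number by +1.
A: 41 = 41; Z: 18 + 1 = 19.
Z = 19 is potassium, so the daughter is ^41_19 K.

K-41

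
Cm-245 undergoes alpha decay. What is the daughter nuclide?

Pu-241

Alpha decay: mass number changes by -4, atomic number by -2.
A: 245 − 4 = 241; Z: 96 − 2 = 94.
Z = 94 is plutonium, so the daughter is Pu-241.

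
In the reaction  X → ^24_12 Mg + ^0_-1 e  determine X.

Na-24

Conserve mass number: A = 24 + 0, so A = 24.
Conserve atomic number: Z = 12 − 1, so Z = 11.
Z = 11 is sodium, so the species is ^24_11 Na.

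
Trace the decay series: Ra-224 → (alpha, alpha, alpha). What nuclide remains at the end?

Pb-212

Start: (A, Z) = (224, 88).
After α: (220, 86).
After α: (216, 84).
After α: (212, 82).
Z = 82 is lead.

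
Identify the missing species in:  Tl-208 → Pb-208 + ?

beta-minus particle

Conserve mass number: 208 = 208 + A, so A = 0.
Conserve atomic number: 81 = 82 + Z, so Z = -1.
A = 0 and Z = -1 is e⁻ — a beta-minus particle.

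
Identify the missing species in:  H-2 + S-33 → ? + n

Conserve mass number: 2 + 33 = A + 1, so A = 34.
Conserve atomic number: 1 + 16 = Z + 0, so Z = 17.
Z = 17 is chlorine, so the species is Cl-34.

Cl-34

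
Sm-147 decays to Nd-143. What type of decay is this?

ΔA = 143 − 147 = -4; ΔZ = 60 − 62 = -2.
A drops by 4 and Z drops by 2 — the signature of alpha emission.

alpha decay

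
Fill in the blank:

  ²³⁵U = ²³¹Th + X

Conserve mass number: 235 = 231 + A, so A = 4.
Conserve atomic number: 92 = 90 + Z, so Z = 2.
A = 4 and Z = 2 is ⁴He — an alpha particle.

alpha particle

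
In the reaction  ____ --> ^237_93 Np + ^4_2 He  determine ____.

Am-241

Conserve mass number: A = 237 + 4, so A = 241.
Conserve atomic number: Z = 93 + 2, so Z = 95.
Z = 95 is americium, so the species is ^241_95 Am.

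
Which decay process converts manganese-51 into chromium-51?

ΔA = 51 − 51 = 0; ΔZ = 24 − 25 = -1.
A is unchanged and Z drops by 1 — a proton has become a neutron (β⁺ emission or electron capture).

beta-plus decay or electron capture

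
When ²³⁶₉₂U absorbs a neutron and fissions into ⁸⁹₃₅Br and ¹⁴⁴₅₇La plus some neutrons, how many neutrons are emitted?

4

Conserve mass number: 237 = 89 + 144 + k, so k = 237 − 233 = 4.
Check atomic number: 92 = 35 + 57 + 0 = 92. ✓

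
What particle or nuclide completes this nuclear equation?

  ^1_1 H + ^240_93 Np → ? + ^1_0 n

Pu-240

Conserve mass number: 1 + 240 = A + 1, so A = 240.
Conserve atomic number: 1 + 93 = Z + 0, so Z = 94.
Z = 94 is plutonium, so the species is ^240_94 Pu.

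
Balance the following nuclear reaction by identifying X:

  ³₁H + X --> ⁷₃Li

alpha particle

Conserve mass number: 3 + A = 7, so A = 4.
Conserve atomic number: 1 + Z = 3, so Z = 2.
A = 4 and Z = 2 is ⁴₂He — an alpha particle.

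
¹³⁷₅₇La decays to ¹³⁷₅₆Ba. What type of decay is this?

beta-plus decay or electron capture

ΔA = 137 − 137 = 0; ΔZ = 56 − 57 = -1.
A is unchanged and Z drops by 1 — a proton has become a neutron (β⁺ emission or electron capture).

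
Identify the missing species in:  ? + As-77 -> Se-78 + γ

Conserve mass number: A + 77 = 78 + 0, so A = 1.
Conserve atomic number: Z + 33 = 34 + 0, so Z = 1.
A = 1 and Z = 1 is H-1 — a proton.

proton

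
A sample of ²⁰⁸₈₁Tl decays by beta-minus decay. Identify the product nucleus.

Beta-minus decay: mass number changes by +0, atomic number by +1.
A: 208 = 208; Z: 81 + 1 = 82.
Z = 82 is lead, so the daughter is ²⁰⁸₈₂Pb.

Pb-208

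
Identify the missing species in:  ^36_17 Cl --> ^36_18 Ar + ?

beta-minus particle

Conserve mass number: 36 = 36 + A, so A = 0.
Conserve atomic number: 17 = 18 + Z, so Z = -1.
A = 0 and Z = -1 is ^0_-1 e — a beta-minus particle.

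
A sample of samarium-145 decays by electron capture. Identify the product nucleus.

Electron capture: mass number changes by +0, atomic number by -1.
A: 145 = 145; Z: 62 − 1 = 61.
Z = 61 is promethium, so the daughter is promethium-145.

Pm-145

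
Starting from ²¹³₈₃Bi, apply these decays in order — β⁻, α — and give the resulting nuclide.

Start: (A, Z) = (213, 83).
After β⁻: (213, 84).
After α: (209, 82).
Z = 82 is lead.

Pb-209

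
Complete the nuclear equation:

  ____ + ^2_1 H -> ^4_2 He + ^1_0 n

Conserve mass number: A + 2 = 4 + 1, so A = 3.
Conserve atomic number: Z + 1 = 2 + 0, so Z = 1.
A = 3 and Z = 1 is ^3_1 H — a triton.

triton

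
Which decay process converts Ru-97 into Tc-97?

ΔA = 97 − 97 = 0; ΔZ = 43 − 44 = -1.
A is unchanged and Z drops by 1 — a proton has become a neutron (β⁺ emission or electron capture).

beta-plus decay or electron capture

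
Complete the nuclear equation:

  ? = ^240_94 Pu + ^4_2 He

Cm-244

Conserve mass number: A = 240 + 4, so A = 244.
Conserve atomic number: Z = 94 + 2, so Z = 96.
Z = 96 is curium, so the species is ^244_96 Cm.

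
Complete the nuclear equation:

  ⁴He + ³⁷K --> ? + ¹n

Conserve mass number: 4 + 37 = A + 1, so A = 40.
Conserve atomic number: 2 + 19 = Z + 0, so Z = 21.
Z = 21 is scandium, so the species is ⁴⁰Sc.

Sc-40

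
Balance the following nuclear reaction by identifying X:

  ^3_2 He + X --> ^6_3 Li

Conserve mass number: 3 + A = 6, so A = 3.
Conserve atomic number: 2 + Z = 3, so Z = 1.
A = 3 and Z = 1 is ^3_1 H — a triton.

triton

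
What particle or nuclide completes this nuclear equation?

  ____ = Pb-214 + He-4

Po-218

Conserve mass number: A = 214 + 4, so A = 218.
Conserve atomic number: Z = 82 + 2, so Z = 84.
Z = 84 is polonium, so the species is Po-218.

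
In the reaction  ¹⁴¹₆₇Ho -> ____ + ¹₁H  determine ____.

Conserve mass number: 141 = A + 1, so A = 140.
Conserve atomic number: 67 = Z + 1, so Z = 66.
Z = 66 is dysprosium, so the species is ¹⁴⁰₆₆Dy.

Dy-140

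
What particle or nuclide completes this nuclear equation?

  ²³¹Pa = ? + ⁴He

Ac-227

Conserve mass number: 231 = A + 4, so A = 227.
Conserve atomic number: 91 = Z + 2, so Z = 89.
Z = 89 is actinium, so the species is ²²⁷Ac.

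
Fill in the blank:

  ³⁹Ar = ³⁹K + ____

Conserve mass number: 39 = 39 + A, so A = 0.
Conserve atomic number: 18 = 19 + Z, so Z = -1.
A = 0 and Z = -1 is e⁻ — a beta-minus particle.

beta-minus particle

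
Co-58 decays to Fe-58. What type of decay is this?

beta-plus decay or electron capture

ΔA = 58 − 58 = 0; ΔZ = 26 − 27 = -1.
A is unchanged and Z drops by 1 — a proton has become a neutron (β⁺ emission or electron capture).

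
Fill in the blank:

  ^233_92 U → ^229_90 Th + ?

alpha particle

Conserve mass number: 233 = 229 + A, so A = 4.
Conserve atomic number: 92 = 90 + Z, so Z = 2.
A = 4 and Z = 2 is ^4_2 He — an alpha particle.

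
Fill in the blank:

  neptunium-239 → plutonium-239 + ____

Conserve mass number: 239 = 239 + A, so A = 0.
Conserve atomic number: 93 = 94 + Z, so Z = -1.
A = 0 and Z = -1 is e⁻ — a beta-minus particle.

beta-minus particle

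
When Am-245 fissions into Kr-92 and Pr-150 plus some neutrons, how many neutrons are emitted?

3

Conserve mass number: 245 = 92 + 150 + k, so k = 245 − 242 = 3.
Check atomic number: 95 = 36 + 59 + 0 = 95. ✓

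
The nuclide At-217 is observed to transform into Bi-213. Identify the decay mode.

ΔA = 213 − 217 = -4; ΔZ = 83 − 85 = -2.
A drops by 4 and Z drops by 2 — the signature of alpha emission.

alpha decay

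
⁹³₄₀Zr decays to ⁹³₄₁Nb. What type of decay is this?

beta-minus decay

ΔA = 93 − 93 = 0; ΔZ = 41 − 40 = +1.
A is unchanged and Z rises by 1 — a neutron has become a proton (β⁻ decay).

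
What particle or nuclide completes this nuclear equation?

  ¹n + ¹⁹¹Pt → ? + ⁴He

Os-188

Conserve mass number: 1 + 191 = A + 4, so A = 188.
Conserve atomic number: 0 + 78 = Z + 2, so Z = 76.
Z = 76 is osmium, so the species is ¹⁸⁸Os.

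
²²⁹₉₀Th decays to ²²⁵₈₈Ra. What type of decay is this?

alpha decay

ΔA = 225 − 229 = -4; ΔZ = 88 − 90 = -2.
A drops by 4 and Z drops by 2 — the signature of alpha emission.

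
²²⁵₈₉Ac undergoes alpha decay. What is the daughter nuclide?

Alpha decay: mass number changes by -4, atomic number by -2.
A: 225 − 4 = 221; Z: 89 − 2 = 87.
Z = 87 is francium, so the daughter is ²²¹₈₇Fr.

Fr-221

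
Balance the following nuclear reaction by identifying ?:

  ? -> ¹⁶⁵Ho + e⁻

Conserve mass number: A = 165 + 0, so A = 165.
Conserve atomic number: Z = 67 − 1, so Z = 66.
Z = 66 is dysprosium, so the species is ¹⁶⁵Dy.

Dy-165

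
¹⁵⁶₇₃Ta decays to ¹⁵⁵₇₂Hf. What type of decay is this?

ΔA = 155 − 156 = -1; ΔZ = 72 − 73 = -1.
A drops by 1 and Z drops by 1 — a proton was emitted.

proton emission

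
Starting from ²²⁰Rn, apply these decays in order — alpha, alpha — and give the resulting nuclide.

Pb-212

Start: (A, Z) = (220, 86).
After α: (216, 84).
After α: (212, 82).
Z = 82 is lead.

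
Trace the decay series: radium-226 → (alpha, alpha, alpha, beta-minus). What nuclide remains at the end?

Bi-214

Start: (A, Z) = (226, 88).
After α: (222, 86).
After α: (218, 84).
After α: (214, 82).
After β⁻: (214, 83).
Z = 83 is bismuth.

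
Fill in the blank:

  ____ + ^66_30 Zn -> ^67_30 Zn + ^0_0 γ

neutron

Conserve mass number: A + 66 = 67 + 0, so A = 1.
Conserve atomic number: Z + 30 = 30 + 0, so Z = 0.
A = 1 and Z = 0 is ^1_0 n — a neutron.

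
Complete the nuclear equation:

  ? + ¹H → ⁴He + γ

Conserve mass number: A + 1 = 4 + 0, so A = 3.
Conserve atomic number: Z + 1 = 2 + 0, so Z = 1.
A = 3 and Z = 1 is ³H — a triton.

triton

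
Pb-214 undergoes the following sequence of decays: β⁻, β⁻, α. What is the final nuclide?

Pb-210

Start: (A, Z) = (214, 82).
After β⁻: (214, 83).
After β⁻: (214, 84).
After α: (210, 82).
Z = 82 is lead.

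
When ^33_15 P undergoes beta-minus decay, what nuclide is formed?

S-33

Beta-minus decay: mass number changes by +0, atomic number by +1.
A: 33 = 33; Z: 15 + 1 = 16.
Z = 16 is sulfur, so the daughter is ^33_16 S.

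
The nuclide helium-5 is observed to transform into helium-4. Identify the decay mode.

ΔA = 4 − 5 = -1; ΔZ = 2 − 2 = +0.
A drops by 1 with Z unchanged — a neutron was emitted.

neutron emission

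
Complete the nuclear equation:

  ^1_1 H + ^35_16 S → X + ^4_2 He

Conserve mass number: 1 + 35 = A + 4, so A = 32.
Conserve atomic number: 1 + 16 = Z + 2, so Z = 15.
Z = 15 is phosphorus, so the species is ^32_15 P.

P-32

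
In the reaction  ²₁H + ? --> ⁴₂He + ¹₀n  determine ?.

triton

Conserve mass number: 2 + A = 4 + 1, so A = 3.
Conserve atomic number: 1 + Z = 2 + 0, so Z = 1.
A = 3 and Z = 1 is ³₁H — a triton.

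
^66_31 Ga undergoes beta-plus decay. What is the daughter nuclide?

Beta-plus decay: mass number changes by +0, atomic number by -1.
A: 66 = 66; Z: 31 − 1 = 30.
Z = 30 is zinc, so the daughter is ^66_30 Zn.

Zn-66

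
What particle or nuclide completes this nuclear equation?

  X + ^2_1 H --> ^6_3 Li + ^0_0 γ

Conserve mass number: A + 2 = 6 + 0, so A = 4.
Conserve atomic number: Z + 1 = 3 + 0, so Z = 2.
A = 4 and Z = 2 is ^4_2 He — an alpha particle.

alpha particle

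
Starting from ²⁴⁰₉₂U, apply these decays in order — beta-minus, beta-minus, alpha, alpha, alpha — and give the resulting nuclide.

Start: (A, Z) = (240, 92).
After β⁻: (240, 93).
After β⁻: (240, 94).
After α: (236, 92).
After α: (232, 90).
After α: (228, 88).
Z = 88 is radium.

Ra-228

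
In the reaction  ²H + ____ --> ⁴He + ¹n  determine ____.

Conserve mass number: 2 + A = 4 + 1, so A = 3.
Conserve atomic number: 1 + Z = 2 + 0, so Z = 1.
A = 3 and Z = 1 is ³H — a triton.

triton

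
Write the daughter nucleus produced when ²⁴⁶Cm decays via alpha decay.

Pu-242

Alpha decay: mass number changes by -4, atomic number by -2.
A: 246 − 4 = 242; Z: 96 − 2 = 94.
Z = 94 is plutonium, so the daughter is ²⁴²Pu.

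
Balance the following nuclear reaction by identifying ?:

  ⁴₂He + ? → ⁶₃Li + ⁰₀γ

deuteron

Conserve mass number: 4 + A = 6 + 0, so A = 2.
Conserve atomic number: 2 + Z = 3 + 0, so Z = 1.
A = 2 and Z = 1 is ²₁H — a deuteron.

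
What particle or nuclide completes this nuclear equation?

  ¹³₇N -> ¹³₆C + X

positron

Conserve mass number: 13 = 13 + A, so A = 0.
Conserve atomic number: 7 = 6 + Z, so Z = 1.
A = 0 and Z = 1 is ⁰₁e — a positron.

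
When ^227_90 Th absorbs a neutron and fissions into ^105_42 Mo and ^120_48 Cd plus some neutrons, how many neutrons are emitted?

3

Conserve mass number: 228 = 105 + 120 + k, so k = 228 − 225 = 3.
Check atomic number: 90 = 42 + 48 + 0 = 90. ✓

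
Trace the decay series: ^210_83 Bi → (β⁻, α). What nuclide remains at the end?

Pb-206

Start: (A, Z) = (210, 83).
After β⁻: (210, 84).
After α: (206, 82).
Z = 82 is lead.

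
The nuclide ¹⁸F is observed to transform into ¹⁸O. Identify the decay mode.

beta-plus decay or electron capture

ΔA = 18 − 18 = 0; ΔZ = 8 − 9 = -1.
A is unchanged and Z drops by 1 — a proton has become a neutron (β⁺ emission or electron capture).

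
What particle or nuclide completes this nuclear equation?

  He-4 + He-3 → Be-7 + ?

Conserve mass number: 4 + 3 = 7 + A, so A = 0.
Conserve atomic number: 2 + 2 = 4 + Z, so Z = 0.
A = 0 and Z = 0 is γ — a gamma ray.

gamma ray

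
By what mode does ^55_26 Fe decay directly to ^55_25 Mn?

ΔA = 55 − 55 = 0; ΔZ = 25 − 26 = -1.
A is unchanged and Z drops by 1 — a proton has become a neutron (β⁺ emission or electron capture).

beta-plus decay or electron capture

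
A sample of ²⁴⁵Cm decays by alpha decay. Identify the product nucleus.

Pu-241

Alpha decay: mass number changes by -4, atomic number by -2.
A: 245 − 4 = 241; Z: 96 − 2 = 94.
Z = 94 is plutonium, so the daughter is ²⁴¹Pu.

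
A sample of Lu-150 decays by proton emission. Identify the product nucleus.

Yb-149

Proton emission: mass number changes by -1, atomic number by -1.
A: 150 − 1 = 149; Z: 71 − 1 = 70.
Z = 70 is ytterbium, so the daughter is Yb-149.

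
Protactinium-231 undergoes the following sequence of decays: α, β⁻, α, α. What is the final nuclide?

Rn-219

Start: (A, Z) = (231, 91).
After α: (227, 89).
After β⁻: (227, 90).
After α: (223, 88).
After α: (219, 86).
Z = 86 is radon.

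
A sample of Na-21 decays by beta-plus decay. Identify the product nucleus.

Ne-21

Beta-plus decay: mass number changes by +0, atomic number by -1.
A: 21 = 21; Z: 11 − 1 = 10.
Z = 10 is neon, so the daughter is Ne-21.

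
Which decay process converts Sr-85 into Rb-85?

beta-plus decay or electron capture

ΔA = 85 − 85 = 0; ΔZ = 37 − 38 = -1.
A is unchanged and Z drops by 1 — a proton has become a neutron (β⁺ emission or electron capture).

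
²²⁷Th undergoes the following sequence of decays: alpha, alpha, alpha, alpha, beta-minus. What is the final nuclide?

Bi-211

Start: (A, Z) = (227, 90).
After α: (223, 88).
After α: (219, 86).
After α: (215, 84).
After α: (211, 82).
After β⁻: (211, 83).
Z = 83 is bismuth.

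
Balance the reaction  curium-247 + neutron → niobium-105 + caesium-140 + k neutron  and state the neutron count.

3

Conserve mass number: 248 = 105 + 140 + k, so k = 248 − 245 = 3.
Check atomic number: 96 = 41 + 55 + 0 = 96. ✓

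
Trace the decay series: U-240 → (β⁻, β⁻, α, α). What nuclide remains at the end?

Th-232

Start: (A, Z) = (240, 92).
After β⁻: (240, 93).
After β⁻: (240, 94).
After α: (236, 92).
After α: (232, 90).
Z = 90 is thorium.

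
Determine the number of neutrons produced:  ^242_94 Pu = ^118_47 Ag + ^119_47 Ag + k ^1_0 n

5

Conserve mass number: 242 = 118 + 119 + k, so k = 242 − 237 = 5.
Check atomic number: 94 = 47 + 47 + 0 = 94. ✓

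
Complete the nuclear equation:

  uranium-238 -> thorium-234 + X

alpha particle

Conserve mass number: 238 = 234 + A, so A = 4.
Conserve atomic number: 92 = 90 + Z, so Z = 2.
A = 4 and Z = 2 is helium-4 — an alpha particle.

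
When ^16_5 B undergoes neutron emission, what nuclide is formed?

Neutron emission: mass number changes by -1, atomic number by +0.
A: 16 − 1 = 15; Z: 5 = 5.
Z = 5 is boron, so the daughter is ^15_5 B.

B-15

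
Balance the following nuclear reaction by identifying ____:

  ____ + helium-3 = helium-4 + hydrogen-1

Conserve mass number: A + 3 = 4 + 1, so A = 2.
Conserve atomic number: Z + 2 = 2 + 1, so Z = 1.
A = 2 and Z = 1 is hydrogen-2 — a deuteron.

deuteron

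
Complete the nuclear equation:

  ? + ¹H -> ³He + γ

deuteron

Conserve mass number: A + 1 = 3 + 0, so A = 2.
Conserve atomic number: Z + 1 = 2 + 0, so Z = 1.
A = 2 and Z = 1 is ²H — a deuteron.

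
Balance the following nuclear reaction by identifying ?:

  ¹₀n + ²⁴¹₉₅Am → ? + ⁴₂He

Np-238

Conserve mass number: 1 + 241 = A + 4, so A = 238.
Conserve atomic number: 0 + 95 = Z + 2, so Z = 93.
Z = 93 is neptunium, so the species is ²³⁸₉₃Np.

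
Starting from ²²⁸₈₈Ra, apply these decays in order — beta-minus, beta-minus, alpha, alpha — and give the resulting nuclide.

Rn-220

Start: (A, Z) = (228, 88).
After β⁻: (228, 89).
After β⁻: (228, 90).
After α: (224, 88).
After α: (220, 86).
Z = 86 is radon.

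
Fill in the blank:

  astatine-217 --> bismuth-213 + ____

Conserve mass number: 217 = 213 + A, so A = 4.
Conserve atomic number: 85 = 83 + Z, so Z = 2.
A = 4 and Z = 2 is helium-4 — an alpha particle.

alpha particle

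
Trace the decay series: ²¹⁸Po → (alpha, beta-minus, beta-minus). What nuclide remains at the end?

Po-214

Start: (A, Z) = (218, 84).
After α: (214, 82).
After β⁻: (214, 83).
After β⁻: (214, 84).
Z = 84 is polonium.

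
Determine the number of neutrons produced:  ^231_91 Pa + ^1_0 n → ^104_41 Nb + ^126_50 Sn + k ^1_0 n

2

Conserve mass number: 232 = 104 + 126 + k, so k = 232 − 230 = 2.
Check atomic number: 91 = 41 + 50 + 0 = 91. ✓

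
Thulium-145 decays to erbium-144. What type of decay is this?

ΔA = 144 − 145 = -1; ΔZ = 68 − 69 = -1.
A drops by 1 and Z drops by 1 — a proton was emitted.

proton emission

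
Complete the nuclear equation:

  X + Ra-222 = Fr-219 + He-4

Conserve mass number: A + 222 = 219 + 4, so A = 1.
Conserve atomic number: Z + 88 = 87 + 2, so Z = 1.
A = 1 and Z = 1 is H-1 — a proton.

proton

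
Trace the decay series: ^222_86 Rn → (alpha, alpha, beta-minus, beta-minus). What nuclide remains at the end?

Start: (A, Z) = (222, 86).
After α: (218, 84).
After α: (214, 82).
After β⁻: (214, 83).
After β⁻: (214, 84).
Z = 84 is polonium.

Po-214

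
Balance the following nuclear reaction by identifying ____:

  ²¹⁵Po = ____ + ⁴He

Conserve mass number: 215 = A + 4, so A = 211.
Conserve atomic number: 84 = Z + 2, so Z = 82.
Z = 82 is lead, so the species is ²¹¹Pb.

Pb-211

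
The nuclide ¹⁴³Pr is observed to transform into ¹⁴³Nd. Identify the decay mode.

ΔA = 143 − 143 = 0; ΔZ = 60 − 59 = +1.
A is unchanged and Z rises by 1 — a neutron has become a proton (β⁻ decay).

beta-minus decay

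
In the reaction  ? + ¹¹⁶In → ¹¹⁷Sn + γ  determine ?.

proton

Conserve mass number: A + 116 = 117 + 0, so A = 1.
Conserve atomic number: Z + 49 = 50 + 0, so Z = 1.
A = 1 and Z = 1 is ¹H — a proton.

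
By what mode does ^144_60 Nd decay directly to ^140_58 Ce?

ΔA = 140 − 144 = -4; ΔZ = 58 − 60 = -2.
A drops by 4 and Z drops by 2 — the signature of alpha emission.

alpha decay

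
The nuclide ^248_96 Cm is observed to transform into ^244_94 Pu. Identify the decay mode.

ΔA = 244 − 248 = -4; ΔZ = 94 − 96 = -2.
A drops by 4 and Z drops by 2 — the signature of alpha emission.

alpha decay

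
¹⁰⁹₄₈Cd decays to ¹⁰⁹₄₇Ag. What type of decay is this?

ΔA = 109 − 109 = 0; ΔZ = 47 − 48 = -1.
A is unchanged and Z drops by 1 — a proton has become a neutron (β⁺ emission or electron capture).

beta-plus decay or electron capture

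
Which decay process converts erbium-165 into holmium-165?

beta-plus decay or electron capture

ΔA = 165 − 165 = 0; ΔZ = 67 − 68 = -1.
A is unchanged and Z drops by 1 — a proton has become a neutron (β⁺ emission or electron capture).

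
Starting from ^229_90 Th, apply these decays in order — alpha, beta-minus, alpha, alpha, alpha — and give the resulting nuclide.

Start: (A, Z) = (229, 90).
After α: (225, 88).
After β⁻: (225, 89).
After α: (221, 87).
After α: (217, 85).
After α: (213, 83).
Z = 83 is bismuth.

Bi-213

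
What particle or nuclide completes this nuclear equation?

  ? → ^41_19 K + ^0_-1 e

Ar-41

Conserve mass number: A = 41 + 0, so A = 41.
Conserve atomic number: Z = 19 − 1, so Z = 18.
Z = 18 is argon, so the species is ^41_18 Ar.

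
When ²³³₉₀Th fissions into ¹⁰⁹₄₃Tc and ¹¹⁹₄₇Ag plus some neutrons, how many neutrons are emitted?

5

Conserve mass number: 233 = 109 + 119 + k, so k = 233 − 228 = 5.
Check atomic number: 90 = 43 + 47 + 0 = 90. ✓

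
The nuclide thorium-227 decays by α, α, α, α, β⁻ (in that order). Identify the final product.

Start: (A, Z) = (227, 90).
After α: (223, 88).
After α: (219, 86).
After α: (215, 84).
After α: (211, 82).
After β⁻: (211, 83).
Z = 83 is bismuth.

Bi-211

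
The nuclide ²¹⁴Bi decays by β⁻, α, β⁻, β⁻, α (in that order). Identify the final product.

Pb-206

Start: (A, Z) = (214, 83).
After β⁻: (214, 84).
After α: (210, 82).
After β⁻: (210, 83).
After β⁻: (210, 84).
After α: (206, 82).
Z = 82 is lead.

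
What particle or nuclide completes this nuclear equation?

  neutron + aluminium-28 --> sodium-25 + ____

Conserve mass number: 1 + 28 = 25 + A, so A = 4.
Conserve atomic number: 0 + 13 = 11 + Z, so Z = 2.
A = 4 and Z = 2 is helium-4 — an alpha particle.

alpha particle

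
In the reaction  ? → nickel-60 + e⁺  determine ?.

Conserve mass number: A = 60 + 0, so A = 60.
Conserve atomic number: Z = 28 + 1, so Z = 29.
Z = 29 is copper, so the species is copper-60.

Cu-60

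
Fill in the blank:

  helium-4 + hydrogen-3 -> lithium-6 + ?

neutron

Conserve mass number: 4 + 3 = 6 + A, so A = 1.
Conserve atomic number: 2 + 1 = 3 + Z, so Z = 0.
A = 1 and Z = 0 is neutron — a neutron.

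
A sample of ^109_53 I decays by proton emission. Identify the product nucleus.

Te-108

Proton emission: mass number changes by -1, atomic number by -1.
A: 109 − 1 = 108; Z: 53 − 1 = 52.
Z = 52 is tellurium, so the daughter is ^108_52 Te.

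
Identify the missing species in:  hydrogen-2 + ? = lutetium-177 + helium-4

Conserve mass number: 2 + A = 177 + 4, so A = 179.
Conserve atomic number: 1 + Z = 71 + 2, so Z = 72.
Z = 72 is hafnium, so the species is hafnium-179.

Hf-179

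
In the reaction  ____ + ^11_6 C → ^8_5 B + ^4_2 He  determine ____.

Conserve mass number: A + 11 = 8 + 4, so A = 1.
Conserve atomic number: Z + 6 = 5 + 2, so Z = 1.
A = 1 and Z = 1 is ^1_1 H — a proton.

proton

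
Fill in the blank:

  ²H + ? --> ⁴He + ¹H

Conserve mass number: 2 + A = 4 + 1, so A = 3.
Conserve atomic number: 1 + Z = 2 + 1, so Z = 2.
Z = 2 is helium, so the species is ³He.

He-3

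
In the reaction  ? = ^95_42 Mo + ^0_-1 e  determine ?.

Conserve mass number: A = 95 + 0, so A = 95.
Conserve atomic number: Z = 42 − 1, so Z = 41.
Z = 41 is niobium, so the species is ^95_41 Nb.

Nb-95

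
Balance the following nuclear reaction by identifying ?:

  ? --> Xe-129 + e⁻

I-129

Conserve mass number: A = 129 + 0, so A = 129.
Conserve atomic number: Z = 54 − 1, so Z = 53.
Z = 53 is iodine, so the species is I-129.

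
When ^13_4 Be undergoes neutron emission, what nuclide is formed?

Be-12

Neutron emission: mass number changes by -1, atomic number by +0.
A: 13 − 1 = 12; Z: 4 = 4.
Z = 4 is beryllium, so the daughter is ^12_4 Be.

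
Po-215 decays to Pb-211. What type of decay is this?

alpha decay

ΔA = 211 − 215 = -4; ΔZ = 82 − 84 = -2.
A drops by 4 and Z drops by 2 — the signature of alpha emission.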